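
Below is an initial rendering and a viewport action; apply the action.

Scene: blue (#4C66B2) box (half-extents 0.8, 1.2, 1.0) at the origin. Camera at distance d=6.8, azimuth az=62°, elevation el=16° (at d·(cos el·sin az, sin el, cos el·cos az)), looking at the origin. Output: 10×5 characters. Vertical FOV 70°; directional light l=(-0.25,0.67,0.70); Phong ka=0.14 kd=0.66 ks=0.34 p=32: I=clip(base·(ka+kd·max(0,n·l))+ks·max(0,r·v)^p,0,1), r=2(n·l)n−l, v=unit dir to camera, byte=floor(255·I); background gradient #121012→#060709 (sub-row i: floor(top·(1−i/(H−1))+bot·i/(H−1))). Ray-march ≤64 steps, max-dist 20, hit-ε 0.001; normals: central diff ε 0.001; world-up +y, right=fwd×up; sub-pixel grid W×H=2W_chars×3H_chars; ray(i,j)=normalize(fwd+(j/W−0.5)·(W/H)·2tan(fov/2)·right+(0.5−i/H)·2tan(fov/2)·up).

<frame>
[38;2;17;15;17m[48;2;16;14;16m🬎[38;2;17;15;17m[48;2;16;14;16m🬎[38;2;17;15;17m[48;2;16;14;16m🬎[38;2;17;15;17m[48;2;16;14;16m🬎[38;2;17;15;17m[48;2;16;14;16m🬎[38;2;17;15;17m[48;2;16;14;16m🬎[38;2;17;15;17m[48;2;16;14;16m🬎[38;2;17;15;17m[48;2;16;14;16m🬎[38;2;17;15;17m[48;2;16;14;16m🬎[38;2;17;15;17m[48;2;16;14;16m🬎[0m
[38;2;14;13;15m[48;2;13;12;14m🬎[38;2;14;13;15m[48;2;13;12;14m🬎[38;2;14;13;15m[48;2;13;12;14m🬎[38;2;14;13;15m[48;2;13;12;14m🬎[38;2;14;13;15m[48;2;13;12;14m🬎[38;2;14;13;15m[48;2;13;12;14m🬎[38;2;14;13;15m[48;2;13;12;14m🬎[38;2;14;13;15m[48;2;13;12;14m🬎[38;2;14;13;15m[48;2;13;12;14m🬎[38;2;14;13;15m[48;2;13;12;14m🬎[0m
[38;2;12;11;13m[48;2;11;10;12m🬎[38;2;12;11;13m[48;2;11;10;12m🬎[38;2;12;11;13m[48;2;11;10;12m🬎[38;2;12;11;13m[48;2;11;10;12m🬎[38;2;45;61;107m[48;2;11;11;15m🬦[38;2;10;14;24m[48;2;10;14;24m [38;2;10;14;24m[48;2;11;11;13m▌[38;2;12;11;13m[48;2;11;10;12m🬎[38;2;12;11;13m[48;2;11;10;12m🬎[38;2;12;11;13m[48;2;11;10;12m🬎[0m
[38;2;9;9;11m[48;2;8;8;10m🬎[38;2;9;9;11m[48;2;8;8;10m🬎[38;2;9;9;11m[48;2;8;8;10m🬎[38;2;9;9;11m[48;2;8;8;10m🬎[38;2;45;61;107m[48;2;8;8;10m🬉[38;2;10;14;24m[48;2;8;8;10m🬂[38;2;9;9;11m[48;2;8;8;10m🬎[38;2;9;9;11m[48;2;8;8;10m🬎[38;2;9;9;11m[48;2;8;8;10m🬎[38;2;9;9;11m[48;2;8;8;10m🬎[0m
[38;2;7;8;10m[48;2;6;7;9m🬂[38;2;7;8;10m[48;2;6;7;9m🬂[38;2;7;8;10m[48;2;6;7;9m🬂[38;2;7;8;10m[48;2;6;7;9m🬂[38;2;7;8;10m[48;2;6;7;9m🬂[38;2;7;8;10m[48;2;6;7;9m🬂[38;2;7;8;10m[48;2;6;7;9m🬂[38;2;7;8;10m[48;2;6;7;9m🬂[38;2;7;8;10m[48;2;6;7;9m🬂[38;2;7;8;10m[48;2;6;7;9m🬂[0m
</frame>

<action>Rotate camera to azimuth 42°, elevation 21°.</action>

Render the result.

<frame>
[38;2;17;15;17m[48;2;16;14;16m🬎[38;2;17;15;17m[48;2;16;14;16m🬎[38;2;17;15;17m[48;2;16;14;16m🬎[38;2;17;15;17m[48;2;16;14;16m🬎[38;2;17;15;17m[48;2;16;14;16m🬎[38;2;17;15;17m[48;2;16;14;16m🬎[38;2;17;15;17m[48;2;16;14;16m🬎[38;2;17;15;17m[48;2;16;14;16m🬎[38;2;17;15;17m[48;2;16;14;16m🬎[38;2;17;15;17m[48;2;16;14;16m🬎[0m
[38;2;14;13;15m[48;2;13;12;14m🬎[38;2;14;13;15m[48;2;13;12;14m🬎[38;2;14;13;15m[48;2;13;12;14m🬎[38;2;14;13;15m[48;2;13;12;14m🬎[38;2;14;13;15m[48;2;13;12;14m🬎[38;2;14;13;15m[48;2;13;12;14m🬎[38;2;14;13;15m[48;2;13;12;14m🬎[38;2;14;13;15m[48;2;13;12;14m🬎[38;2;14;13;15m[48;2;13;12;14m🬎[38;2;14;13;15m[48;2;13;12;14m🬎[0m
[38;2;12;11;13m[48;2;11;10;12m🬎[38;2;12;11;13m[48;2;11;10;12m🬎[38;2;12;11;13m[48;2;11;10;12m🬎[38;2;12;11;13m[48;2;11;10;12m🬎[38;2;45;61;107m[48;2;45;61;107m [38;2;44;59;103m[48;2;10;14;24m🬀[38;2;10;14;24m[48;2;11;10;12m🬀[38;2;12;11;13m[48;2;11;10;12m🬎[38;2;12;11;13m[48;2;11;10;12m🬎[38;2;12;11;13m[48;2;11;10;12m🬎[0m
[38;2;9;9;11m[48;2;8;8;10m🬎[38;2;9;9;11m[48;2;8;8;10m🬎[38;2;9;9;11m[48;2;8;8;10m🬎[38;2;9;9;11m[48;2;8;8;10m🬎[38;2;45;61;107m[48;2;8;8;10m🬁[38;2;10;14;24m[48;2;8;8;10m🬆[38;2;9;9;11m[48;2;8;8;10m🬎[38;2;9;9;11m[48;2;8;8;10m🬎[38;2;9;9;11m[48;2;8;8;10m🬎[38;2;9;9;11m[48;2;8;8;10m🬎[0m
[38;2;7;8;10m[48;2;6;7;9m🬂[38;2;7;8;10m[48;2;6;7;9m🬂[38;2;7;8;10m[48;2;6;7;9m🬂[38;2;7;8;10m[48;2;6;7;9m🬂[38;2;7;8;10m[48;2;6;7;9m🬂[38;2;7;8;10m[48;2;6;7;9m🬂[38;2;7;8;10m[48;2;6;7;9m🬂[38;2;7;8;10m[48;2;6;7;9m🬂[38;2;7;8;10m[48;2;6;7;9m🬂[38;2;7;8;10m[48;2;6;7;9m🬂[0m
</frame>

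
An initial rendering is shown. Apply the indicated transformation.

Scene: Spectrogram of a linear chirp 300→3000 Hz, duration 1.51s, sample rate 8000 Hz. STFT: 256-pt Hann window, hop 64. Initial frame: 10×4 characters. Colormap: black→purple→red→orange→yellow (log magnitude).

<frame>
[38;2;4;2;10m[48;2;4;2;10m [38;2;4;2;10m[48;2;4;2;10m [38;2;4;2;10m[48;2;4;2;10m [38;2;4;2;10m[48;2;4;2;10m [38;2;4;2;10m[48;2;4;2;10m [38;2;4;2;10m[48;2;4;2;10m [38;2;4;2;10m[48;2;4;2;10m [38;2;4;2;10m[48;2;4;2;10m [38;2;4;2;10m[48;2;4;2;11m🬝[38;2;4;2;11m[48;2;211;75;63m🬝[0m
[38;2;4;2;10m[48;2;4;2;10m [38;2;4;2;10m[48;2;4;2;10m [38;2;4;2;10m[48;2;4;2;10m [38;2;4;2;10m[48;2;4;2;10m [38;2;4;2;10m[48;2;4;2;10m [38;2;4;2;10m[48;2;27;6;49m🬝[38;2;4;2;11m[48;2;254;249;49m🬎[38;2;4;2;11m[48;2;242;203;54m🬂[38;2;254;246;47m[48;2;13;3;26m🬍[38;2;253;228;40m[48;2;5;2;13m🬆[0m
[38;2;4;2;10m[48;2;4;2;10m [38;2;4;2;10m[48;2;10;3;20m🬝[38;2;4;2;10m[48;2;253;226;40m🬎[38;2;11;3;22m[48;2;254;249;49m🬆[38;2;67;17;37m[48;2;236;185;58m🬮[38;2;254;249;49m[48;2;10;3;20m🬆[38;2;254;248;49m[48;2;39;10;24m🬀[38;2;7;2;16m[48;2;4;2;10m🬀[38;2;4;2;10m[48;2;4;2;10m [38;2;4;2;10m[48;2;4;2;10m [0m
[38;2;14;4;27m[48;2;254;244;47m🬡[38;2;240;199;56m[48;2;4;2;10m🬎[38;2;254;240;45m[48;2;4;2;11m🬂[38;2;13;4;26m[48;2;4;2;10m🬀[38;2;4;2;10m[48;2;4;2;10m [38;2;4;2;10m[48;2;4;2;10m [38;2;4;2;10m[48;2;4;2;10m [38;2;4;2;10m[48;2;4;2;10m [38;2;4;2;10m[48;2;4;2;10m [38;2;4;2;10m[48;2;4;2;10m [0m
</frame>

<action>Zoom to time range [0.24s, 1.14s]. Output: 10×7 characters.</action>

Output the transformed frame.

<frame>
[38;2;4;2;10m[48;2;4;2;10m [38;2;4;2;10m[48;2;4;2;10m [38;2;4;2;10m[48;2;4;2;10m [38;2;4;2;10m[48;2;4;2;10m [38;2;4;2;10m[48;2;4;2;10m [38;2;4;2;10m[48;2;4;2;10m [38;2;4;2;10m[48;2;4;2;10m [38;2;4;2;10m[48;2;4;2;10m [38;2;4;2;10m[48;2;4;2;10m [38;2;4;2;10m[48;2;4;2;10m [0m
[38;2;4;2;10m[48;2;4;2;10m [38;2;4;2;10m[48;2;4;2;10m [38;2;4;2;10m[48;2;4;2;10m [38;2;4;2;10m[48;2;4;2;10m [38;2;4;2;10m[48;2;4;2;10m [38;2;4;2;10m[48;2;4;2;10m [38;2;4;2;10m[48;2;4;2;10m [38;2;4;2;10m[48;2;4;2;10m [38;2;4;2;10m[48;2;4;2;10m [38;2;4;2;10m[48;2;4;2;10m [0m
[38;2;4;2;10m[48;2;4;2;10m [38;2;4;2;10m[48;2;4;2;10m [38;2;4;2;10m[48;2;4;2;10m [38;2;4;2;10m[48;2;4;2;10m [38;2;4;2;10m[48;2;4;2;10m [38;2;4;2;10m[48;2;4;2;10m [38;2;4;2;10m[48;2;4;2;10m [38;2;4;2;10m[48;2;4;2;10m [38;2;4;2;10m[48;2;7;2;16m🬝[38;2;9;3;19m[48;2;253;215;35m🬝[0m
[38;2;4;2;10m[48;2;4;2;10m [38;2;4;2;10m[48;2;4;2;10m [38;2;4;2;10m[48;2;4;2;10m [38;2;4;2;10m[48;2;4;2;11m🬝[38;2;4;2;10m[48;2;7;2;16m🬝[38;2;6;2;14m[48;2;190;49;80m🬝[38;2;14;4;28m[48;2;254;249;49m🬎[38;2;8;2;17m[48;2;252;222;40m🬂[38;2;254;248;49m[48;2;39;9;50m🬍[38;2;242;195;50m[48;2;8;2;17m🬆[0m
[38;2;4;2;10m[48;2;5;2;12m🬝[38;2;4;2;11m[48;2;27;6;49m🬝[38;2;7;2;15m[48;2;253;228;40m🬎[38;2;49;12;38m[48;2;254;249;49m🬆[38;2;254;244;47m[48;2;79;20;56m🬍[38;2;253;231;41m[48;2;14;4;28m🬆[38;2;255;250;50m[48;2;30;8;27m🬀[38;2;15;4;29m[48;2;4;2;10m🬀[38;2;5;2;11m[48;2;4;2;10m🬀[38;2;4;2;10m[48;2;4;2;10m [0m
[38;2;55;13;65m[48;2;254;248;48m🬡[38;2;246;212;47m[48;2;8;2;17m🬎[38;2;253;238;45m[48;2;8;2;17m🬂[38;2;41;9;72m[48;2;5;2;12m🬀[38;2;5;2;12m[48;2;4;2;10m🬀[38;2;4;2;10m[48;2;4;2;10m [38;2;4;2;10m[48;2;4;2;10m [38;2;4;2;10m[48;2;4;2;10m [38;2;4;2;10m[48;2;4;2;10m [38;2;4;2;10m[48;2;4;2;10m [0m
[38;2;7;2;15m[48;2;4;2;10m🬀[38;2;4;2;10m[48;2;4;2;10m [38;2;4;2;10m[48;2;4;2;10m [38;2;4;2;10m[48;2;4;2;10m [38;2;4;2;10m[48;2;4;2;10m [38;2;4;2;10m[48;2;4;2;10m [38;2;4;2;10m[48;2;4;2;10m [38;2;4;2;10m[48;2;4;2;10m [38;2;4;2;10m[48;2;4;2;10m [38;2;4;2;10m[48;2;4;2;10m [0m
</frame>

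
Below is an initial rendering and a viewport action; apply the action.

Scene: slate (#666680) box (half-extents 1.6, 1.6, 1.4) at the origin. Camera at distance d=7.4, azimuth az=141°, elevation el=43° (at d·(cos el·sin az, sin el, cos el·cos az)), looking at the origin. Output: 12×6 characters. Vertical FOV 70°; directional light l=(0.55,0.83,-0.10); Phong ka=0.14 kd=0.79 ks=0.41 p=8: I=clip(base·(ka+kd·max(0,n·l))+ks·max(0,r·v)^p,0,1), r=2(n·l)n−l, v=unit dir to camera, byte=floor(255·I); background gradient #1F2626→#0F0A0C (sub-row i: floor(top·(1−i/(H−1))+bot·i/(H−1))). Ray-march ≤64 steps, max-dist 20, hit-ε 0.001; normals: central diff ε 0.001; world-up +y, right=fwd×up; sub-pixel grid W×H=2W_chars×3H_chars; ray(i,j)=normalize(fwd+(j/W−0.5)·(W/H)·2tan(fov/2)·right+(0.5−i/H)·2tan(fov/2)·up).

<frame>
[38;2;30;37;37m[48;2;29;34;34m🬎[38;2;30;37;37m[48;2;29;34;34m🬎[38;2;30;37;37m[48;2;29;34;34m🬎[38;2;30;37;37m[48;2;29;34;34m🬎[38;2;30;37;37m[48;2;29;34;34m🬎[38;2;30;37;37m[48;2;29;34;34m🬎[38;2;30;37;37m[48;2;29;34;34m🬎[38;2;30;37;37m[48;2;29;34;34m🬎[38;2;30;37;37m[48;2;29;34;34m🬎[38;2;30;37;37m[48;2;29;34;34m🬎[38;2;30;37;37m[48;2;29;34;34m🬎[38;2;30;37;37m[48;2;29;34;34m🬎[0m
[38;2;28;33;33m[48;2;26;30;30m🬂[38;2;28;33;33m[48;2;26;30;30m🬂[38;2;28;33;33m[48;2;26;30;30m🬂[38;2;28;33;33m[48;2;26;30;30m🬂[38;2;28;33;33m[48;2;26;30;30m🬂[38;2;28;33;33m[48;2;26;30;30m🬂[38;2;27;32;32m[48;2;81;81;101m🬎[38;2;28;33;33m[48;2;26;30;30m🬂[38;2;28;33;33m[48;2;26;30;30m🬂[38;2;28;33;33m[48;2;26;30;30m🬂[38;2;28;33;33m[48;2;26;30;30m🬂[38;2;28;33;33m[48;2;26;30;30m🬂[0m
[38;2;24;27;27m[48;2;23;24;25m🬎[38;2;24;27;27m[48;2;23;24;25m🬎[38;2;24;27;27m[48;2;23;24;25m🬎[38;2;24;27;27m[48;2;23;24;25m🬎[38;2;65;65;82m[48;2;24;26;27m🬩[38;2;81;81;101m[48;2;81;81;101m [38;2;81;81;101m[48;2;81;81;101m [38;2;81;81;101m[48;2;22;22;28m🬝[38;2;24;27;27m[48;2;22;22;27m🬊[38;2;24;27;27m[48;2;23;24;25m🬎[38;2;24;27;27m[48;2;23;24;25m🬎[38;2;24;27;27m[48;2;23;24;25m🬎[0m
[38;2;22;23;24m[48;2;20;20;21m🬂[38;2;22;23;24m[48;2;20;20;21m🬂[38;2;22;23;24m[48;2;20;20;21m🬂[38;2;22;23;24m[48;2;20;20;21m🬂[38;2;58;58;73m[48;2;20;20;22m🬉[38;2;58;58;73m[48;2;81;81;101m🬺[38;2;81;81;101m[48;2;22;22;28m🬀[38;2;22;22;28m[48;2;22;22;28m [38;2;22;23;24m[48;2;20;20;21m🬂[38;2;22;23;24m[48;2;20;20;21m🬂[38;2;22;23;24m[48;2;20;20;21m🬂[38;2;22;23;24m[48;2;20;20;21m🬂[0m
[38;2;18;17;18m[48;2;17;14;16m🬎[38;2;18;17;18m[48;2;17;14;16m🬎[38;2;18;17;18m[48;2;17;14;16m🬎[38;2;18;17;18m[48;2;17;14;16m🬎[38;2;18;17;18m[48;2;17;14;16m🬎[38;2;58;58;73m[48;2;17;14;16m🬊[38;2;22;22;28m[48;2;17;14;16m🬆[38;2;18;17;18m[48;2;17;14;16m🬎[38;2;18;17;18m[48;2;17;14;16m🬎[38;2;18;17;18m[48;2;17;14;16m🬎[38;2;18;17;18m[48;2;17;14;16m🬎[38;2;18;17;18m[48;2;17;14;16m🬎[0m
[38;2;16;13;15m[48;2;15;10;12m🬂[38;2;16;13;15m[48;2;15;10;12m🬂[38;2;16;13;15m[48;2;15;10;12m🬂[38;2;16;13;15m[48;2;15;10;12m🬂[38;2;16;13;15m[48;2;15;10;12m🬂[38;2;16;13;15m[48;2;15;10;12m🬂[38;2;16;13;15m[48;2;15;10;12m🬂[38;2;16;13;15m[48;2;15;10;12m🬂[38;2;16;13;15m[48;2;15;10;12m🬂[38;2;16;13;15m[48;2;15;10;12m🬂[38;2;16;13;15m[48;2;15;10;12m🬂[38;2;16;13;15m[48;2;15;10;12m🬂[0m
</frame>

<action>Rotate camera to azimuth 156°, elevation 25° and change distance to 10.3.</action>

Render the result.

<frame>
[38;2;30;37;37m[48;2;29;34;34m🬎[38;2;30;37;37m[48;2;29;34;34m🬎[38;2;30;37;37m[48;2;29;34;34m🬎[38;2;30;37;37m[48;2;29;34;34m🬎[38;2;30;37;37m[48;2;29;34;34m🬎[38;2;30;37;37m[48;2;29;34;34m🬎[38;2;30;37;37m[48;2;29;34;34m🬎[38;2;30;37;37m[48;2;29;34;34m🬎[38;2;30;37;37m[48;2;29;34;34m🬎[38;2;30;37;37m[48;2;29;34;34m🬎[38;2;30;37;37m[48;2;29;34;34m🬎[38;2;30;37;37m[48;2;29;34;34m🬎[0m
[38;2;28;33;33m[48;2;26;30;30m🬂[38;2;28;33;33m[48;2;26;30;30m🬂[38;2;28;33;33m[48;2;26;30;30m🬂[38;2;28;33;33m[48;2;26;30;30m🬂[38;2;28;33;33m[48;2;26;30;30m🬂[38;2;28;33;33m[48;2;26;30;30m🬂[38;2;28;33;33m[48;2;26;30;30m🬂[38;2;28;33;33m[48;2;26;30;30m🬂[38;2;28;33;33m[48;2;26;30;30m🬂[38;2;28;33;33m[48;2;26;30;30m🬂[38;2;28;33;33m[48;2;26;30;30m🬂[38;2;28;33;33m[48;2;26;30;30m🬂[0m
[38;2;24;27;27m[48;2;23;24;25m🬎[38;2;24;27;27m[48;2;23;24;25m🬎[38;2;24;27;27m[48;2;23;24;25m🬎[38;2;24;27;27m[48;2;23;24;25m🬎[38;2;24;27;27m[48;2;23;24;25m🬎[38;2;73;73;91m[48;2;24;26;28m🬚[38;2;81;81;101m[48;2;23;25;28m🬋[38;2;81;81;101m[48;2;23;25;27m🬃[38;2;24;27;27m[48;2;23;24;25m🬎[38;2;24;27;27m[48;2;23;24;25m🬎[38;2;24;27;27m[48;2;23;24;25m🬎[38;2;24;27;27m[48;2;23;24;25m🬎[0m
[38;2;22;23;24m[48;2;20;20;21m🬂[38;2;22;23;24m[48;2;20;20;21m🬂[38;2;22;23;24m[48;2;20;20;21m🬂[38;2;22;23;24m[48;2;20;20;21m🬂[38;2;22;23;24m[48;2;20;20;21m🬂[38;2;58;58;73m[48;2;21;21;26m🬄[38;2;22;22;28m[48;2;22;22;28m [38;2;22;22;27m[48;2;20;20;21m🬕[38;2;22;23;24m[48;2;20;20;21m🬂[38;2;22;23;24m[48;2;20;20;21m🬂[38;2;22;23;24m[48;2;20;20;21m🬂[38;2;22;23;24m[48;2;20;20;21m🬂[0m
[38;2;18;17;18m[48;2;17;14;16m🬎[38;2;18;17;18m[48;2;17;14;16m🬎[38;2;18;17;18m[48;2;17;14;16m🬎[38;2;18;17;18m[48;2;17;14;16m🬎[38;2;18;17;18m[48;2;17;14;16m🬎[38;2;22;22;28m[48;2;17;15;17m🬁[38;2;18;17;18m[48;2;17;14;16m🬎[38;2;18;17;18m[48;2;17;14;16m🬎[38;2;18;17;18m[48;2;17;14;16m🬎[38;2;18;17;18m[48;2;17;14;16m🬎[38;2;18;17;18m[48;2;17;14;16m🬎[38;2;18;17;18m[48;2;17;14;16m🬎[0m
[38;2;16;13;15m[48;2;15;10;12m🬂[38;2;16;13;15m[48;2;15;10;12m🬂[38;2;16;13;15m[48;2;15;10;12m🬂[38;2;16;13;15m[48;2;15;10;12m🬂[38;2;16;13;15m[48;2;15;10;12m🬂[38;2;16;13;15m[48;2;15;10;12m🬂[38;2;16;13;15m[48;2;15;10;12m🬂[38;2;16;13;15m[48;2;15;10;12m🬂[38;2;16;13;15m[48;2;15;10;12m🬂[38;2;16;13;15m[48;2;15;10;12m🬂[38;2;16;13;15m[48;2;15;10;12m🬂[38;2;16;13;15m[48;2;15;10;12m🬂[0m
</frame>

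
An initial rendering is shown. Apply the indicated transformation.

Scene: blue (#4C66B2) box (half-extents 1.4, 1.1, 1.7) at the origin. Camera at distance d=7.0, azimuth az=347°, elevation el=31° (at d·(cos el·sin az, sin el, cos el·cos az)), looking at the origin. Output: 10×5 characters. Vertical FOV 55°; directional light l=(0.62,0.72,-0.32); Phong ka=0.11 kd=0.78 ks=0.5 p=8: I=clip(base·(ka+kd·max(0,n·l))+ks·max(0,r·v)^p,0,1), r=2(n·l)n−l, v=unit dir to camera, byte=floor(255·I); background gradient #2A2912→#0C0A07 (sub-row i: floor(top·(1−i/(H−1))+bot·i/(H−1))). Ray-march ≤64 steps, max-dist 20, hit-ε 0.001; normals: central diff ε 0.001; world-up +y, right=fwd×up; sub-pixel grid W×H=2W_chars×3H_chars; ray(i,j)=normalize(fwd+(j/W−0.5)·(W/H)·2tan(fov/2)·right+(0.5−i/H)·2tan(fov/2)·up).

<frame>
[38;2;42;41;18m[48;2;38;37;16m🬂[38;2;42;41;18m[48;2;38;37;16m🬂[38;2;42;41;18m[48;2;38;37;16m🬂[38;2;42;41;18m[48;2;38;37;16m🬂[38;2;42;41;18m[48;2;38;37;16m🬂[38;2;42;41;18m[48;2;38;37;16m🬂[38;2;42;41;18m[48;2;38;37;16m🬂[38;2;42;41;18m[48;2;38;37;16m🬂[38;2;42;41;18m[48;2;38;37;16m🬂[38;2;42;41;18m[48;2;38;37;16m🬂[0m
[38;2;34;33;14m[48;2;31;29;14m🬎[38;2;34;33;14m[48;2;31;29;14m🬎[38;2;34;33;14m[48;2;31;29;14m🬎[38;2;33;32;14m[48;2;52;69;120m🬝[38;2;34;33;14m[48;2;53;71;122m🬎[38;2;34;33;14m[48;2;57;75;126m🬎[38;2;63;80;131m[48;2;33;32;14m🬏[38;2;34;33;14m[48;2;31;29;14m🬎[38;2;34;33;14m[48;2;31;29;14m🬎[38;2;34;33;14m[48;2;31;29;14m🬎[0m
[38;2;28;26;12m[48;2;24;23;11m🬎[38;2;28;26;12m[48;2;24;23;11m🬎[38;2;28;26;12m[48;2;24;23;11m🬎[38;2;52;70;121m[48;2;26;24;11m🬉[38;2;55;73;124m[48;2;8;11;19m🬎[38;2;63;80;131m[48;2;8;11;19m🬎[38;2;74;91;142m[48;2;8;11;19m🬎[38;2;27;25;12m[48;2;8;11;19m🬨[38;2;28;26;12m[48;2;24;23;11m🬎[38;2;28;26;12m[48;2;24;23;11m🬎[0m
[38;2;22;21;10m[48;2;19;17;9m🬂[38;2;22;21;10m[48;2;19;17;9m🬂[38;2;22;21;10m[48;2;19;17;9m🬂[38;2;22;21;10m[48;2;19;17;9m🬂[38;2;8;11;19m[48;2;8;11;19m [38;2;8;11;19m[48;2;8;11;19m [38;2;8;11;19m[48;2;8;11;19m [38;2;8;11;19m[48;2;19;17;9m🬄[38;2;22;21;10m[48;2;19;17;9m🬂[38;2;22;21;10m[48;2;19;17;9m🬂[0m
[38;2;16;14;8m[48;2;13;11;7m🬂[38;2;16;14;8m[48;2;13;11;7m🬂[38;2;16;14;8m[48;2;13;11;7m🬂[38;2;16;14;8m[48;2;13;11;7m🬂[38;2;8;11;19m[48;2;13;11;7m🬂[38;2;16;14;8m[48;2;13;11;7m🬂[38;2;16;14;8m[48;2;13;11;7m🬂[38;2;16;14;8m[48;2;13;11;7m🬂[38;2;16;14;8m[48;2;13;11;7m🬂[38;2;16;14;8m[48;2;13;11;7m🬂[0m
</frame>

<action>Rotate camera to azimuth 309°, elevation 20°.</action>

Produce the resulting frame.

<frame>
[38;2;42;41;18m[48;2;38;37;16m🬂[38;2;42;41;18m[48;2;38;37;16m🬂[38;2;42;41;18m[48;2;38;37;16m🬂[38;2;42;41;18m[48;2;38;37;16m🬂[38;2;42;41;18m[48;2;38;37;16m🬂[38;2;42;41;18m[48;2;38;37;16m🬂[38;2;42;41;18m[48;2;38;37;16m🬂[38;2;42;41;18m[48;2;38;37;16m🬂[38;2;42;41;18m[48;2;38;37;16m🬂[38;2;42;41;18m[48;2;38;37;16m🬂[0m
[38;2;34;33;14m[48;2;31;29;14m🬎[38;2;34;33;14m[48;2;31;29;14m🬎[38;2;34;33;14m[48;2;31;29;14m🬎[38;2;33;32;14m[48;2;64;81;132m🬝[38;2;34;33;14m[48;2;68;85;136m🬎[38;2;34;33;14m[48;2;73;90;141m🬎[38;2;74;92;143m[48;2;33;32;14m🬏[38;2;34;33;14m[48;2;31;29;14m🬎[38;2;34;33;14m[48;2;31;29;14m🬎[38;2;34;33;14m[48;2;31;29;14m🬎[0m
[38;2;28;26;12m[48;2;24;23;11m🬎[38;2;28;26;12m[48;2;24;23;11m🬎[38;2;28;26;12m[48;2;24;23;11m🬎[38;2;8;11;19m[48;2;8;11;19m [38;2;8;11;19m[48;2;78;96;147m🬺[38;2;82;100;151m[48;2;8;11;19m🬂[38;2;85;102;153m[48;2;8;11;19m🬀[38;2;8;11;19m[48;2;26;25;12m▌[38;2;28;26;12m[48;2;24;23;11m🬎[38;2;28;26;12m[48;2;24;23;11m🬎[0m
[38;2;22;21;10m[48;2;19;17;9m🬂[38;2;22;21;10m[48;2;19;17;9m🬂[38;2;22;21;10m[48;2;19;17;9m🬂[38;2;8;11;19m[48;2;18;16;9m🬊[38;2;8;11;19m[48;2;18;16;9m🬬[38;2;8;11;19m[48;2;8;11;19m [38;2;8;11;19m[48;2;18;16;9m🬝[38;2;8;11;19m[48;2;19;17;9m🬀[38;2;22;21;10m[48;2;19;17;9m🬂[38;2;22;21;10m[48;2;19;17;9m🬂[0m
[38;2;16;14;8m[48;2;13;11;7m🬂[38;2;16;14;8m[48;2;13;11;7m🬂[38;2;16;14;8m[48;2;13;11;7m🬂[38;2;16;14;8m[48;2;13;11;7m🬂[38;2;16;14;8m[48;2;13;11;7m🬂[38;2;13;11;7m[48;2;8;11;19m🬺[38;2;16;14;8m[48;2;13;11;7m🬂[38;2;16;14;8m[48;2;13;11;7m🬂[38;2;16;14;8m[48;2;13;11;7m🬂[38;2;16;14;8m[48;2;13;11;7m🬂[0m
</frame>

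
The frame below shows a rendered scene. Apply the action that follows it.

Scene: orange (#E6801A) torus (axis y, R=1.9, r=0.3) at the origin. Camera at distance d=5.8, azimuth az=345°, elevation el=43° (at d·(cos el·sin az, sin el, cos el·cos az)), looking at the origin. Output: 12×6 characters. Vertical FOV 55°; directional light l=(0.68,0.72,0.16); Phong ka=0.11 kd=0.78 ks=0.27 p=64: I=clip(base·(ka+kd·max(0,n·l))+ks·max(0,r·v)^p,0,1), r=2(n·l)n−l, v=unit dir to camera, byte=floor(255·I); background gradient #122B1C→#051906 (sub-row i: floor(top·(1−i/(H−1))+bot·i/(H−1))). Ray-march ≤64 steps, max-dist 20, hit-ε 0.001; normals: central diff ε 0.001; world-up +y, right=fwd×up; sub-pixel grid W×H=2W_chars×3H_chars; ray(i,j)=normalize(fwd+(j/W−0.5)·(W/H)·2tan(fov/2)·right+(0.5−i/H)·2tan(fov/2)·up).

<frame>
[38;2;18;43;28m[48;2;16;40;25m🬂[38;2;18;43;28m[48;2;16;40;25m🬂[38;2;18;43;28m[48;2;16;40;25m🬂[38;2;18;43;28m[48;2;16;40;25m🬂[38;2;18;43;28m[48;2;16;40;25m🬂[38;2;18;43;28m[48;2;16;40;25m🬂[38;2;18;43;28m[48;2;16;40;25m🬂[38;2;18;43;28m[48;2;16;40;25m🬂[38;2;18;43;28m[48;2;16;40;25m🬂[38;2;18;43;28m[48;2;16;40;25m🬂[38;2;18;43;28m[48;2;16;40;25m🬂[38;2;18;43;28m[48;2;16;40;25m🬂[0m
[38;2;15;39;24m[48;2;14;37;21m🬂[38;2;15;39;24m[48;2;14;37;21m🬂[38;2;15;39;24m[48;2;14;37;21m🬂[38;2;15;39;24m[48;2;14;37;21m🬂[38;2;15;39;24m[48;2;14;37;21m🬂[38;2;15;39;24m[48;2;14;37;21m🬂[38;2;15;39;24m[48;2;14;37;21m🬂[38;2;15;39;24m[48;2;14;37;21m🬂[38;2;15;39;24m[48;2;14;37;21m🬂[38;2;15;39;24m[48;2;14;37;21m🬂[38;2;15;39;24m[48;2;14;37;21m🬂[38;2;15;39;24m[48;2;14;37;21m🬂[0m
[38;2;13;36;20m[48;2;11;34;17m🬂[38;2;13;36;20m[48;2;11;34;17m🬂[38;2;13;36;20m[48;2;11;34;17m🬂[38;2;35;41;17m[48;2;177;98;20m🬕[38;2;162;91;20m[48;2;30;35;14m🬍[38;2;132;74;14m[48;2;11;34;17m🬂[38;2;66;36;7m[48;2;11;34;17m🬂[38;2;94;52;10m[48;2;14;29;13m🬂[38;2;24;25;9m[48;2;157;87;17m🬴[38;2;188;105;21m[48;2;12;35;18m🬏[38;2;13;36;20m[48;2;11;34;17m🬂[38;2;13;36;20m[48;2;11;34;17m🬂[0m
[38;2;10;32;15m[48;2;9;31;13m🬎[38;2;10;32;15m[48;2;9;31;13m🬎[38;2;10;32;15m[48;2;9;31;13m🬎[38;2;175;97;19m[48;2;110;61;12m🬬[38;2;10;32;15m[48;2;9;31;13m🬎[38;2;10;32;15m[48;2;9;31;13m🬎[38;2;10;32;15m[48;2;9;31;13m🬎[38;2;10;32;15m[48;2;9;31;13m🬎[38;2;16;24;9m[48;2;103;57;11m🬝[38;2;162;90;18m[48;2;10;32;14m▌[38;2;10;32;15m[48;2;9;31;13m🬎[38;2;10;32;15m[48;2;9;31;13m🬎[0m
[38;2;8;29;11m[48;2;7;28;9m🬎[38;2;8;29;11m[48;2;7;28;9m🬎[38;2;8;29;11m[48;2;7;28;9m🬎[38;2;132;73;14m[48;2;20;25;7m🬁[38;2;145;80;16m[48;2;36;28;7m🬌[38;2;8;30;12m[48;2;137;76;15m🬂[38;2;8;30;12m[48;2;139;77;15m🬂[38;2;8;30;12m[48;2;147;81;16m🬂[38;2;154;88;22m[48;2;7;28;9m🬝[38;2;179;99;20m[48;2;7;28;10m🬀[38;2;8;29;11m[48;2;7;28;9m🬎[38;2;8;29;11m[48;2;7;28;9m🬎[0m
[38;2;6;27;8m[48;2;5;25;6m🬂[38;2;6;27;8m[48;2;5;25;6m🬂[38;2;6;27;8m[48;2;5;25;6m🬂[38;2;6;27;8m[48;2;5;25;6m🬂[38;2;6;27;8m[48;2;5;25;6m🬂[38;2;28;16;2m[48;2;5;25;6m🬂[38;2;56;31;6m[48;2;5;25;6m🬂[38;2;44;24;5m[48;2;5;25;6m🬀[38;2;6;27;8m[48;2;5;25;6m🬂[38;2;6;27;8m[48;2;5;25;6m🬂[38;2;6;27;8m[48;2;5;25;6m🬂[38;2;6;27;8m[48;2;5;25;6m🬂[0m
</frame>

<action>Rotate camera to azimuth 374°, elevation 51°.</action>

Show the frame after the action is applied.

<frame>
[38;2;18;43;28m[48;2;16;40;25m🬂[38;2;18;43;28m[48;2;16;40;25m🬂[38;2;18;43;28m[48;2;16;40;25m🬂[38;2;18;43;28m[48;2;16;40;25m🬂[38;2;18;43;28m[48;2;16;40;25m🬂[38;2;18;43;28m[48;2;16;40;25m🬂[38;2;18;43;28m[48;2;16;40;25m🬂[38;2;18;43;28m[48;2;16;40;25m🬂[38;2;18;43;28m[48;2;16;40;25m🬂[38;2;18;43;28m[48;2;16;40;25m🬂[38;2;18;43;28m[48;2;16;40;25m🬂[38;2;18;43;28m[48;2;16;40;25m🬂[0m
[38;2;15;39;24m[48;2;14;37;21m🬂[38;2;15;39;24m[48;2;14;37;21m🬂[38;2;15;39;24m[48;2;14;37;21m🬂[38;2;15;39;24m[48;2;14;37;21m🬂[38;2;15;39;24m[48;2;14;37;21m🬂[38;2;14;38;23m[48;2;163;90;18m🬎[38;2;14;38;23m[48;2;161;89;17m🬎[38;2;154;85;17m[48;2;14;38;22m🬏[38;2;15;39;24m[48;2;14;37;21m🬂[38;2;15;39;24m[48;2;14;37;21m🬂[38;2;15;39;24m[48;2;14;37;21m🬂[38;2;15;39;24m[48;2;14;37;21m🬂[0m
[38;2;13;36;20m[48;2;11;34;17m🬂[38;2;13;36;20m[48;2;11;34;17m🬂[38;2;13;36;20m[48;2;11;34;17m🬂[38;2;12;35;19m[48;2;163;90;18m🬆[38;2;205;121;37m[48;2;11;34;17m🬆[38;2;159;88;17m[48;2;27;37;16m🬀[38;2;37;20;4m[48;2;11;34;17m🬂[38;2;75;41;8m[48;2;11;34;17m🬂[38;2;142;79;15m[48;2;25;28;11m🬈[38;2;179;99;20m[48;2;12;35;18m🬏[38;2;13;36;20m[48;2;11;34;17m🬂[38;2;13;36;20m[48;2;11;34;17m🬂[0m
[38;2;10;32;15m[48;2;9;31;13m🬎[38;2;10;32;15m[48;2;9;31;13m🬎[38;2;10;32;15m[48;2;9;31;13m🬎[38;2;165;92;18m[48;2;143;79;15m🬨[38;2;10;32;15m[48;2;9;31;13m🬎[38;2;10;32;15m[48;2;9;31;13m🬎[38;2;10;32;15m[48;2;9;31;13m🬎[38;2;10;32;15m[48;2;9;31;13m🬎[38;2;16;24;9m[48;2;62;34;7m🬝[38;2;163;90;18m[48;2;10;32;14m▌[38;2;10;32;15m[48;2;9;31;13m🬎[38;2;10;32;15m[48;2;9;31;13m🬎[0m
[38;2;8;29;11m[48;2;7;28;9m🬎[38;2;8;29;11m[48;2;7;28;9m🬎[38;2;8;29;11m[48;2;7;28;9m🬎[38;2;119;66;13m[48;2;7;28;9m🬊[38;2;8;30;12m[48;2;138;77;15m🬁[38;2;8;29;11m[48;2;154;86;17m🬎[38;2;8;29;11m[48;2;150;83;16m🬎[38;2;31;36;11m[48;2;181;105;28m🬎[38;2;174;97;20m[48;2;17;21;6m🬜[38;2;203;113;23m[48;2;7;28;10m🬀[38;2;8;29;11m[48;2;7;28;9m🬎[38;2;8;29;11m[48;2;7;28;9m🬎[0m
[38;2;6;27;8m[48;2;5;25;6m🬂[38;2;6;27;8m[48;2;5;25;6m🬂[38;2;6;27;8m[48;2;5;25;6m🬂[38;2;6;27;8m[48;2;5;25;6m🬂[38;2;72;40;8m[48;2;5;25;6m🬁[38;2;135;75;15m[48;2;5;25;6m🬂[38;2;162;90;18m[48;2;5;25;6m🬂[38;2;157;87;17m[48;2;5;25;6m🬂[38;2;6;27;8m[48;2;5;25;6m🬂[38;2;6;27;8m[48;2;5;25;6m🬂[38;2;6;27;8m[48;2;5;25;6m🬂[38;2;6;27;8m[48;2;5;25;6m🬂[0m
</frame>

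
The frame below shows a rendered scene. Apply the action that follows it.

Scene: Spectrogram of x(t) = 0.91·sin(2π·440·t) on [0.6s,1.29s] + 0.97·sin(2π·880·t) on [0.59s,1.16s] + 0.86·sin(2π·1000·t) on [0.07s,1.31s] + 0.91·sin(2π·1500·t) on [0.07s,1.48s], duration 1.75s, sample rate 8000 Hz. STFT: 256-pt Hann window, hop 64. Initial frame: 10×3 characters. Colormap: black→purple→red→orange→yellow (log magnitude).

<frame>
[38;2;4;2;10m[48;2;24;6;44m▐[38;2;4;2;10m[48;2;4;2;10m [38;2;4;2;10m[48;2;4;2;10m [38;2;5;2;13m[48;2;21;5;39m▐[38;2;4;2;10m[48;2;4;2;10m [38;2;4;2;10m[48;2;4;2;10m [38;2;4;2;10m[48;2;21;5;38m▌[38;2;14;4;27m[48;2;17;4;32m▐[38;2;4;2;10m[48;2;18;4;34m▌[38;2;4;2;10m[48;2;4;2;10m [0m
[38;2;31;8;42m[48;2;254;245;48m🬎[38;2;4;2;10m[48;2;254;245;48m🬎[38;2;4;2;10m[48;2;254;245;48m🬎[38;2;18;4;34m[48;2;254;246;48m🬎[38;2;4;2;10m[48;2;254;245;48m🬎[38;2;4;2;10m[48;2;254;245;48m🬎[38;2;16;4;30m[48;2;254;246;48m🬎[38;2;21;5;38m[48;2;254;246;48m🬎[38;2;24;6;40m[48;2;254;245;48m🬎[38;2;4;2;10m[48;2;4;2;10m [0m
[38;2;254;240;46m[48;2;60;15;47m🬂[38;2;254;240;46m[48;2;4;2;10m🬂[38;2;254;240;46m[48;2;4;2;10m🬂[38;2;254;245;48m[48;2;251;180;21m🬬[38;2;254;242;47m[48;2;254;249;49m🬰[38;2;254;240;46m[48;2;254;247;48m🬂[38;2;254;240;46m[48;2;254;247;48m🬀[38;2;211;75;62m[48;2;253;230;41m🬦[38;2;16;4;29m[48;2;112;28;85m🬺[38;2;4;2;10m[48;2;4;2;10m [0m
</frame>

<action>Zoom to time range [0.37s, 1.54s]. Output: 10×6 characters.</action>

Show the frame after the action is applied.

<frame>
[38;2;4;2;10m[48;2;4;2;10m [38;2;4;2;10m[48;2;19;5;35m▌[38;2;4;2;10m[48;2;5;2;11m▐[38;2;4;2;10m[48;2;4;2;10m [38;2;4;2;10m[48;2;4;2;10m [38;2;4;2;10m[48;2;4;2;10m [38;2;4;2;10m[48;2;19;5;35m▌[38;2;4;2;10m[48;2;10;3;21m▌[38;2;17;4;32m[48;2;4;2;10m▌[38;2;4;2;10m[48;2;16;4;30m▌[0m
[38;2;4;2;10m[48;2;4;2;10m [38;2;4;2;10m[48;2;20;5;38m▌[38;2;5;2;12m[48;2;4;2;10m▌[38;2;4;2;10m[48;2;4;2;10m [38;2;4;2;10m[48;2;4;2;10m [38;2;4;2;10m[48;2;4;2;10m [38;2;4;2;10m[48;2;21;5;38m▌[38;2;4;2;10m[48;2;11;3;22m▌[38;2;4;2;10m[48;2;18;4;34m▐[38;2;4;2;10m[48;2;19;4;35m▌[0m
[38;2;4;2;10m[48;2;4;2;10m [38;2;4;2;10m[48;2;24;6;45m▌[38;2;4;2;10m[48;2;5;2;12m▐[38;2;4;2;10m[48;2;4;2;10m [38;2;4;2;10m[48;2;4;2;10m [38;2;4;2;10m[48;2;4;2;10m [38;2;4;2;10m[48;2;25;6;45m▌[38;2;4;2;10m[48;2;12;3;25m▌[38;2;4;2;10m[48;2;21;5;38m▐[38;2;4;2;10m[48;2;29;7;53m▌[0m
[38;2;5;2;12m[48;2;254;245;48m🬎[38;2;19;4;35m[48;2;254;246;48m🬎[38;2;6;2;13m[48;2;254;245;48m🬎[38;2;5;2;12m[48;2;254;245;48m🬎[38;2;5;2;12m[48;2;254;245;48m🬎[38;2;5;2;12m[48;2;254;245;48m🬎[38;2;19;5;36m[48;2;254;246;48m🬎[38;2;10;3;20m[48;2;254;245;48m🬎[38;2;16;4;30m[48;2;254;245;48m🬎[38;2;23;5;38m[48;2;243;195;47m🬆[0m
[38;2;4;2;11m[48;2;254;240;46m🬰[38;2;27;7;36m[48;2;254;245;48m🬒[38;2;8;2;17m[48;2;254;244;47m🬂[38;2;4;2;11m[48;2;254;244;47m🬂[38;2;5;2;12m[48;2;254;244;47m🬂[38;2;5;2;12m[48;2;254;244;47m🬂[38;2;45;11;49m[48;2;254;246;48m🬂[38;2;17;4;33m[48;2;254;240;46m🬰[38;2;53;13;39m[48;2;254;241;46m🬸[38;2;12;3;23m[48;2;76;18;83m🬲[0m
[38;2;4;2;10m[48;2;4;2;10m [38;2;32;8;28m[48;2;251;189;25m🬲[38;2;253;219;37m[48;2;20;5;38m🬎[38;2;253;218;37m[48;2;4;2;10m🬎[38;2;253;218;37m[48;2;4;2;10m🬎[38;2;253;218;37m[48;2;4;2;10m🬎[38;2;253;219;37m[48;2;19;5;36m🬎[38;2;253;219;37m[48;2;24;6;44m🬎[38;2;26;7;29m[48;2;250;172;18m🬷[38;2;4;2;10m[48;2;29;6;52m▌[0m
</frame>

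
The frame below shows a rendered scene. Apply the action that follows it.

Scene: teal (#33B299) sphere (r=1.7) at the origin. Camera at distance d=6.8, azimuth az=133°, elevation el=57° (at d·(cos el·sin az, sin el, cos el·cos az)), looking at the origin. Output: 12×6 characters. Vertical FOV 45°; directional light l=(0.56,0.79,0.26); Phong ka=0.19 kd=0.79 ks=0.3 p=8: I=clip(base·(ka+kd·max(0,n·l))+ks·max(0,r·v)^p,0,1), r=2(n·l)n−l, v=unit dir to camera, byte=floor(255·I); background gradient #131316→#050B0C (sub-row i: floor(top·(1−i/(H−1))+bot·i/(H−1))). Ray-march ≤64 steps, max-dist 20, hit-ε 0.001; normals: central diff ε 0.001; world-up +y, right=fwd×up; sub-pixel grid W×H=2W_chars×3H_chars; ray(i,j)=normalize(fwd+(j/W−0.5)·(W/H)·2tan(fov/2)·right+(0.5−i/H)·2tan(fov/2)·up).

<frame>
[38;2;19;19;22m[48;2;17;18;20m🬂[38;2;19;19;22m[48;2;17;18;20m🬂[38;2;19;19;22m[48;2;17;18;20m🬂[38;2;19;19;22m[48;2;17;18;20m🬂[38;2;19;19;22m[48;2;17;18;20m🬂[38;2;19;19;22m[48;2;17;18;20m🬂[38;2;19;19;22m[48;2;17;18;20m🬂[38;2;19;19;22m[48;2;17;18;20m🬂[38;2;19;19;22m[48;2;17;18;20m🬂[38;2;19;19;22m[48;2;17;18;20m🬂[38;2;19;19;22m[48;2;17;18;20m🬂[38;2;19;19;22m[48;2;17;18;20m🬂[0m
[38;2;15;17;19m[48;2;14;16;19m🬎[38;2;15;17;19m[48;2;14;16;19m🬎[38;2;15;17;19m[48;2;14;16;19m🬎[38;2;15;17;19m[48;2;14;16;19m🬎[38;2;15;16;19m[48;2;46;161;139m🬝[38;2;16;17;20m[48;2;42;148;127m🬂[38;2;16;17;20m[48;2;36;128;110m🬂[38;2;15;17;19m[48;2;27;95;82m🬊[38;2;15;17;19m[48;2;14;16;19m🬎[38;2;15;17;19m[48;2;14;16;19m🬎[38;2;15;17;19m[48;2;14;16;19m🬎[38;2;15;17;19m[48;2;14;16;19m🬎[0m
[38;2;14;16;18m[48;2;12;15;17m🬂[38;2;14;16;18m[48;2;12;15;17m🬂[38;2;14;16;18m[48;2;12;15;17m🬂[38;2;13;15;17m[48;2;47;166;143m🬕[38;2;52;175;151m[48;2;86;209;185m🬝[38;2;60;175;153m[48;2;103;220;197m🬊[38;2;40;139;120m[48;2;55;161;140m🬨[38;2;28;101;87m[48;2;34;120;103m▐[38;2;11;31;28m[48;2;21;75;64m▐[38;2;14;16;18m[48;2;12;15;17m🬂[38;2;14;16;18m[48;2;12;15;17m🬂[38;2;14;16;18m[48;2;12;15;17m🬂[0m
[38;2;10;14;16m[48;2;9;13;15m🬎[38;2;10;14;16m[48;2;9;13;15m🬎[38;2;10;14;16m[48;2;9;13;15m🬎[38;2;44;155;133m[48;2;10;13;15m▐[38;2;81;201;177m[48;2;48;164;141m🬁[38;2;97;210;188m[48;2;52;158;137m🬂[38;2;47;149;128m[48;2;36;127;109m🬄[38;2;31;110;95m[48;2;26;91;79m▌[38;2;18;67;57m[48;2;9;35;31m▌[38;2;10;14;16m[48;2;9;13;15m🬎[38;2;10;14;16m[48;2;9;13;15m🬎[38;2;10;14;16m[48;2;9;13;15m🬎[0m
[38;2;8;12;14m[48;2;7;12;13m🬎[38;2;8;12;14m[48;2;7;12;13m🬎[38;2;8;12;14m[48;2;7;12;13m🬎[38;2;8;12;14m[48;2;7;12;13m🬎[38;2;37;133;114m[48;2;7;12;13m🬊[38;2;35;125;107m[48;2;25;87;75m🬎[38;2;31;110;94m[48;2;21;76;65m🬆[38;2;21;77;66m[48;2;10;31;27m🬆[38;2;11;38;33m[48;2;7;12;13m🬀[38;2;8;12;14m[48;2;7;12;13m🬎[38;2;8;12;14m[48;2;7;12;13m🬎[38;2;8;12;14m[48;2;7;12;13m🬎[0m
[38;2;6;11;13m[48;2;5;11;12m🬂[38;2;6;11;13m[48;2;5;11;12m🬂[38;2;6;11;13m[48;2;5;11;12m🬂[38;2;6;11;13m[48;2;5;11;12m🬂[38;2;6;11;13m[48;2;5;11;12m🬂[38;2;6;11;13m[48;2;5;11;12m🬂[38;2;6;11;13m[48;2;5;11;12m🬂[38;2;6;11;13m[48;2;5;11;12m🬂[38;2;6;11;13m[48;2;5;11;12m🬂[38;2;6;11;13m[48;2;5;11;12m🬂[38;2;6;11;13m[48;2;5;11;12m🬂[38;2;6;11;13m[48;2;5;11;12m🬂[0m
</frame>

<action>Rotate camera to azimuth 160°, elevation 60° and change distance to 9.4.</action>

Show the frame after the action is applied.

<frame>
[38;2;19;19;22m[48;2;17;18;20m🬂[38;2;19;19;22m[48;2;17;18;20m🬂[38;2;19;19;22m[48;2;17;18;20m🬂[38;2;19;19;22m[48;2;17;18;20m🬂[38;2;19;19;22m[48;2;17;18;20m🬂[38;2;19;19;22m[48;2;17;18;20m🬂[38;2;19;19;22m[48;2;17;18;20m🬂[38;2;19;19;22m[48;2;17;18;20m🬂[38;2;19;19;22m[48;2;17;18;20m🬂[38;2;19;19;22m[48;2;17;18;20m🬂[38;2;19;19;22m[48;2;17;18;20m🬂[38;2;19;19;22m[48;2;17;18;20m🬂[0m
[38;2;15;17;19m[48;2;14;16;19m🬎[38;2;15;17;19m[48;2;14;16;19m🬎[38;2;15;17;19m[48;2;14;16;19m🬎[38;2;15;17;19m[48;2;14;16;19m🬎[38;2;15;17;19m[48;2;14;16;19m🬎[38;2;15;17;19m[48;2;14;16;19m🬎[38;2;15;17;19m[48;2;14;16;19m🬎[38;2;15;17;19m[48;2;14;16;19m🬎[38;2;15;17;19m[48;2;14;16;19m🬎[38;2;15;17;19m[48;2;14;16;19m🬎[38;2;15;17;19m[48;2;14;16;19m🬎[38;2;15;17;19m[48;2;14;16;19m🬎[0m
[38;2;14;16;18m[48;2;12;15;17m🬂[38;2;14;16;18m[48;2;12;15;17m🬂[38;2;14;16;18m[48;2;12;15;17m🬂[38;2;14;16;18m[48;2;12;15;17m🬂[38;2;13;15;17m[48;2;50;173;149m🬕[38;2;52;171;148m[48;2;96;210;187m🬆[38;2;46;147;127m[48;2;34;120;103m▌[38;2;15;42;37m[48;2;26;91;78m▐[38;2;14;16;18m[48;2;12;15;17m🬂[38;2;14;16;18m[48;2;12;15;17m🬂[38;2;14;16;18m[48;2;12;15;17m🬂[38;2;14;16;18m[48;2;12;15;17m🬂[0m
[38;2;10;14;16m[48;2;9;13;15m🬎[38;2;10;14;16m[48;2;9;13;15m🬎[38;2;10;14;16m[48;2;9;13;15m🬎[38;2;10;14;16m[48;2;9;13;15m🬎[38;2;40;140;120m[48;2;10;13;15m▐[38;2;67;173;152m[48;2;35;123;105m🬂[38;2;33;115;99m[48;2;24;83;72m🬆[38;2;20;72;62m[48;2;10;38;33m🬄[38;2;10;14;16m[48;2;9;13;15m🬎[38;2;10;14;16m[48;2;9;13;15m🬎[38;2;10;14;16m[48;2;9;13;15m🬎[38;2;10;14;16m[48;2;9;13;15m🬎[0m
[38;2;8;12;14m[48;2;7;12;13m🬎[38;2;8;12;14m[48;2;7;12;13m🬎[38;2;8;12;14m[48;2;7;12;13m🬎[38;2;8;12;14m[48;2;7;12;13m🬎[38;2;8;12;14m[48;2;7;12;13m🬎[38;2;22;80;68m[48;2;7;12;13m🬂[38;2;14;50;43m[48;2;7;12;13m🬂[38;2;9;33;29m[48;2;7;12;13m🬀[38;2;8;12;14m[48;2;7;12;13m🬎[38;2;8;12;14m[48;2;7;12;13m🬎[38;2;8;12;14m[48;2;7;12;13m🬎[38;2;8;12;14m[48;2;7;12;13m🬎[0m
[38;2;6;11;13m[48;2;5;11;12m🬂[38;2;6;11;13m[48;2;5;11;12m🬂[38;2;6;11;13m[48;2;5;11;12m🬂[38;2;6;11;13m[48;2;5;11;12m🬂[38;2;6;11;13m[48;2;5;11;12m🬂[38;2;6;11;13m[48;2;5;11;12m🬂[38;2;6;11;13m[48;2;5;11;12m🬂[38;2;6;11;13m[48;2;5;11;12m🬂[38;2;6;11;13m[48;2;5;11;12m🬂[38;2;6;11;13m[48;2;5;11;12m🬂[38;2;6;11;13m[48;2;5;11;12m🬂[38;2;6;11;13m[48;2;5;11;12m🬂[0m
</frame>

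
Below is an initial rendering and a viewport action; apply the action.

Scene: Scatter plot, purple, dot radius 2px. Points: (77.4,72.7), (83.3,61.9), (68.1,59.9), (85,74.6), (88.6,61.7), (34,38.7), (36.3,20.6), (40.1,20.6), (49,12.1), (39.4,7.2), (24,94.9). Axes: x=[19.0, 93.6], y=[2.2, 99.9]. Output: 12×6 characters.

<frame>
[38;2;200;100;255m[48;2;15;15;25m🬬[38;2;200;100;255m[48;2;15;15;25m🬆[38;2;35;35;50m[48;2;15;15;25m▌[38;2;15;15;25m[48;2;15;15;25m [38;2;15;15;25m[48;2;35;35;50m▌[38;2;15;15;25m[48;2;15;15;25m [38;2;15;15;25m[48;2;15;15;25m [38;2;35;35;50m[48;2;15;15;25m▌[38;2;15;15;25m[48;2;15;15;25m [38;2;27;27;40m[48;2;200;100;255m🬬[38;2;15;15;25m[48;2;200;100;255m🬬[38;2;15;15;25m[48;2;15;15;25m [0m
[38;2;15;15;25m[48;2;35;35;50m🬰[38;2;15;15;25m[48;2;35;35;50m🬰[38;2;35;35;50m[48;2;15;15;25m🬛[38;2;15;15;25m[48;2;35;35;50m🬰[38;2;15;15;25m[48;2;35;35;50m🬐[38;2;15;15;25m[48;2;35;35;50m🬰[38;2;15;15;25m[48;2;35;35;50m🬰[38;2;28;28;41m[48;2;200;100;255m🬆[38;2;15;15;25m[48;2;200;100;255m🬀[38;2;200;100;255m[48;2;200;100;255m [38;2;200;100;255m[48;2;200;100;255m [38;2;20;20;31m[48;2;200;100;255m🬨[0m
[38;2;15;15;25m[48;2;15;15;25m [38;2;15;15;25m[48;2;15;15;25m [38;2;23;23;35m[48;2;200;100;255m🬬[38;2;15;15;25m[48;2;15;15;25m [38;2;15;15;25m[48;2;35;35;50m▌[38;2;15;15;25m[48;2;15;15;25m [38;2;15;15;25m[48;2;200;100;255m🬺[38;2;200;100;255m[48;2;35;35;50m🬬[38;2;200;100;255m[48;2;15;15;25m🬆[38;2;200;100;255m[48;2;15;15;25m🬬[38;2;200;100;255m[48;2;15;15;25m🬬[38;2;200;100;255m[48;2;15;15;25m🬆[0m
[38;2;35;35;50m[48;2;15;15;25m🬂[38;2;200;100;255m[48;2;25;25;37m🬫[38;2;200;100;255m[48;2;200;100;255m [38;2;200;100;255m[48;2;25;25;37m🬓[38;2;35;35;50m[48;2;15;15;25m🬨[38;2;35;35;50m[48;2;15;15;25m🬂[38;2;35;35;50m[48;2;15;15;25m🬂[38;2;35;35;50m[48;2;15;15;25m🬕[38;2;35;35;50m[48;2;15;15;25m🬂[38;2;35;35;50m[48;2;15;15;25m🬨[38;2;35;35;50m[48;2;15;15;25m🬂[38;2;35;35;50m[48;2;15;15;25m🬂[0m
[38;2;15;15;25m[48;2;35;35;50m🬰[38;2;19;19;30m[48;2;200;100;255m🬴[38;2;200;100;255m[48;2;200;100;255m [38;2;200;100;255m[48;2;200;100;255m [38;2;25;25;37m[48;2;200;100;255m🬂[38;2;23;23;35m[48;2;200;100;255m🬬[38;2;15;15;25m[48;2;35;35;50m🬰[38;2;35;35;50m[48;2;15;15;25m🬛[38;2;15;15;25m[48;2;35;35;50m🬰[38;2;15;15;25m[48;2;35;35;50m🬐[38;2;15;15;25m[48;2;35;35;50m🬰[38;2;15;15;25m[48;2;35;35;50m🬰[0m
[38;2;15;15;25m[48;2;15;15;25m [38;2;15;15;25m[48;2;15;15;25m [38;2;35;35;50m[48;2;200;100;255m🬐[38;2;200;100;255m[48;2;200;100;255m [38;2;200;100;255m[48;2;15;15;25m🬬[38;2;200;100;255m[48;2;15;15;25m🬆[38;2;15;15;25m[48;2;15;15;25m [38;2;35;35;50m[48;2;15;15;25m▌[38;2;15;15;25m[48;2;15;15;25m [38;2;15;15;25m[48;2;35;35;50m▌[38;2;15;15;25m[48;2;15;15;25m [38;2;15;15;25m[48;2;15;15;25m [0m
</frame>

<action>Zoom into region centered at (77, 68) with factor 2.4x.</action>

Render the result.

<frame>
[38;2;15;15;25m[48;2;15;15;25m [38;2;15;15;25m[48;2;15;15;25m [38;2;35;35;50m[48;2;15;15;25m▌[38;2;15;15;25m[48;2;15;15;25m [38;2;15;15;25m[48;2;35;35;50m▌[38;2;15;15;25m[48;2;15;15;25m [38;2;15;15;25m[48;2;15;15;25m [38;2;35;35;50m[48;2;15;15;25m▌[38;2;15;15;25m[48;2;15;15;25m [38;2;15;15;25m[48;2;35;35;50m▌[38;2;15;15;25m[48;2;15;15;25m [38;2;15;15;25m[48;2;15;15;25m [0m
[38;2;15;15;25m[48;2;35;35;50m🬰[38;2;15;15;25m[48;2;35;35;50m🬰[38;2;35;35;50m[48;2;15;15;25m🬛[38;2;15;15;25m[48;2;35;35;50m🬰[38;2;15;15;25m[48;2;35;35;50m🬐[38;2;21;21;33m[48;2;200;100;255m🬆[38;2;23;23;35m[48;2;200;100;255m🬬[38;2;31;31;45m[48;2;200;100;255m🬝[38;2;15;15;25m[48;2;200;100;255m🬀[38;2;28;28;41m[48;2;200;100;255m🬊[38;2;15;15;25m[48;2;35;35;50m🬰[38;2;15;15;25m[48;2;35;35;50m🬰[0m
[38;2;15;15;25m[48;2;15;15;25m [38;2;15;15;25m[48;2;15;15;25m [38;2;35;35;50m[48;2;15;15;25m▌[38;2;15;15;25m[48;2;15;15;25m [38;2;23;23;35m[48;2;200;100;255m🬺[38;2;200;100;255m[48;2;15;15;25m🬬[38;2;200;100;255m[48;2;15;15;25m🬆[38;2;35;35;50m[48;2;15;15;25m▌[38;2;200;100;255m[48;2;15;15;25m🬊[38;2;200;100;255m[48;2;27;27;40m🬀[38;2;15;15;25m[48;2;15;15;25m [38;2;15;15;25m[48;2;15;15;25m [0m
[38;2;35;35;50m[48;2;15;15;25m🬂[38;2;28;28;41m[48;2;200;100;255m🬆[38;2;200;100;255m[48;2;35;35;50m🬺[38;2;23;23;35m[48;2;200;100;255m🬬[38;2;35;35;50m[48;2;15;15;25m🬨[38;2;35;35;50m[48;2;15;15;25m🬂[38;2;35;35;50m[48;2;15;15;25m🬂[38;2;35;35;50m[48;2;200;100;255m🬆[38;2;200;100;255m[48;2;35;35;50m🬺[38;2;28;28;41m[48;2;200;100;255m🬆[38;2;200;100;255m[48;2;35;35;50m🬺[38;2;23;23;35m[48;2;200;100;255m🬬[0m
[38;2;15;15;25m[48;2;35;35;50m🬰[38;2;23;23;35m[48;2;200;100;255m🬺[38;2;200;100;255m[48;2;28;28;41m🬆[38;2;15;15;25m[48;2;35;35;50m🬰[38;2;15;15;25m[48;2;35;35;50m🬐[38;2;15;15;25m[48;2;35;35;50m🬰[38;2;15;15;25m[48;2;35;35;50m🬰[38;2;200;100;255m[48;2;31;31;45m🬁[38;2;200;100;255m[48;2;21;21;33m🬆[38;2;27;27;40m[48;2;200;100;255m🬺[38;2;200;100;255m[48;2;21;21;33m🬆[38;2;15;15;25m[48;2;35;35;50m🬰[0m
[38;2;15;15;25m[48;2;15;15;25m [38;2;15;15;25m[48;2;15;15;25m [38;2;35;35;50m[48;2;15;15;25m▌[38;2;15;15;25m[48;2;15;15;25m [38;2;15;15;25m[48;2;35;35;50m▌[38;2;15;15;25m[48;2;15;15;25m [38;2;15;15;25m[48;2;15;15;25m [38;2;35;35;50m[48;2;15;15;25m▌[38;2;15;15;25m[48;2;15;15;25m [38;2;15;15;25m[48;2;35;35;50m▌[38;2;15;15;25m[48;2;15;15;25m [38;2;15;15;25m[48;2;15;15;25m [0m
</frame>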